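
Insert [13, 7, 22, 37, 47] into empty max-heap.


Insert 13: [13]
Insert 7: [13, 7]
Insert 22: [22, 7, 13]
Insert 37: [37, 22, 13, 7]
Insert 47: [47, 37, 13, 7, 22]

Final heap: [47, 37, 13, 7, 22]


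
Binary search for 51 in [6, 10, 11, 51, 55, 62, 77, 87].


Step 1: lo=0, hi=7, mid=3, val=51

Found at index 3


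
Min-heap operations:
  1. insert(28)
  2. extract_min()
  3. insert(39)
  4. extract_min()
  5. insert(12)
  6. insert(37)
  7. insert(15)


insert(28) -> [28]
extract_min()->28, []
insert(39) -> [39]
extract_min()->39, []
insert(12) -> [12]
insert(37) -> [12, 37]
insert(15) -> [12, 37, 15]

Final heap: [12, 37, 15]


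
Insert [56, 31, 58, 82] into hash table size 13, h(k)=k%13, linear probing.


Insert 56: h=4 -> slot 4
Insert 31: h=5 -> slot 5
Insert 58: h=6 -> slot 6
Insert 82: h=4, 3 probes -> slot 7

Table: [None, None, None, None, 56, 31, 58, 82, None, None, None, None, None]


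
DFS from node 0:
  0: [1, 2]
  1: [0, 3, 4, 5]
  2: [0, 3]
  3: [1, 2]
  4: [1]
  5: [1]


Visit 0, push [2, 1]
Visit 1, push [5, 4, 3]
Visit 3, push [2]
Visit 2, push []
Visit 4, push []
Visit 5, push []

DFS order: [0, 1, 3, 2, 4, 5]


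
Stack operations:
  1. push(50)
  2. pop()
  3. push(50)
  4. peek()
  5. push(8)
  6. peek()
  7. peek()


push(50) -> [50]
pop()->50, []
push(50) -> [50]
peek()->50
push(8) -> [50, 8]
peek()->8
peek()->8

Final stack: [50, 8]


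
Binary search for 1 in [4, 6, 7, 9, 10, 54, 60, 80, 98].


Step 1: lo=0, hi=8, mid=4, val=10
Step 2: lo=0, hi=3, mid=1, val=6
Step 3: lo=0, hi=0, mid=0, val=4

Not found


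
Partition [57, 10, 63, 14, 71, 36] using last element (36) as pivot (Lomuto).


Pivot: 36
  10 <= 36: swap -> [10, 57, 63, 14, 71, 36]
  14 <= 36: swap -> [10, 14, 63, 57, 71, 36]
Place pivot at 2: [10, 14, 36, 57, 71, 63]

Partitioned: [10, 14, 36, 57, 71, 63]


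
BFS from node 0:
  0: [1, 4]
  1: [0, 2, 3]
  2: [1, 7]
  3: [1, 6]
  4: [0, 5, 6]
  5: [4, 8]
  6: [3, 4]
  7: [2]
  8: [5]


Visit 0, enqueue [1, 4]
Visit 1, enqueue [2, 3]
Visit 4, enqueue [5, 6]
Visit 2, enqueue [7]
Visit 3, enqueue []
Visit 5, enqueue [8]
Visit 6, enqueue []
Visit 7, enqueue []
Visit 8, enqueue []

BFS order: [0, 1, 4, 2, 3, 5, 6, 7, 8]


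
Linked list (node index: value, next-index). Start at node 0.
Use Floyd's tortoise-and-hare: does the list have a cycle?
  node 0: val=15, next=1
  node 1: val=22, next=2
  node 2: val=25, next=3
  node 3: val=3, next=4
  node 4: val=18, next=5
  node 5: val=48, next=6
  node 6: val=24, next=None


Floyd's tortoise (slow, +1) and hare (fast, +2):
  init: slow=0, fast=0
  step 1: slow=1, fast=2
  step 2: slow=2, fast=4
  step 3: slow=3, fast=6
  step 4: fast -> None, no cycle

Cycle: no


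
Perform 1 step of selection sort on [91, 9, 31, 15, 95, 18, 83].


Initial: [91, 9, 31, 15, 95, 18, 83]
Step 1: min=9 at 1
  Swap: [9, 91, 31, 15, 95, 18, 83]

After 1 step: [9, 91, 31, 15, 95, 18, 83]


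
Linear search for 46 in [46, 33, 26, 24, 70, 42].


i=0: 46==46 found!

Found at 0, 1 comps


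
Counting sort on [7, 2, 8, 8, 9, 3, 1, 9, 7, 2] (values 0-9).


Input: [7, 2, 8, 8, 9, 3, 1, 9, 7, 2]
Counts: [0, 1, 2, 1, 0, 0, 0, 2, 2, 2]

Sorted: [1, 2, 2, 3, 7, 7, 8, 8, 9, 9]


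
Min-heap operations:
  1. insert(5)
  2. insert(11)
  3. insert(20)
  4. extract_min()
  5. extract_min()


insert(5) -> [5]
insert(11) -> [5, 11]
insert(20) -> [5, 11, 20]
extract_min()->5, [11, 20]
extract_min()->11, [20]

Final heap: [20]


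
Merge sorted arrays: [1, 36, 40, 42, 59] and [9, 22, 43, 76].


Take 1 from A
Take 9 from B
Take 22 from B
Take 36 from A
Take 40 from A
Take 42 from A
Take 43 from B
Take 59 from A

Merged: [1, 9, 22, 36, 40, 42, 43, 59, 76]


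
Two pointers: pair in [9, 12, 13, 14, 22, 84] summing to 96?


lo=0(9)+hi=5(84)=93
lo=1(12)+hi=5(84)=96

Yes: 12+84=96


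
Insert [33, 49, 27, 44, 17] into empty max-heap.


Insert 33: [33]
Insert 49: [49, 33]
Insert 27: [49, 33, 27]
Insert 44: [49, 44, 27, 33]
Insert 17: [49, 44, 27, 33, 17]

Final heap: [49, 44, 27, 33, 17]


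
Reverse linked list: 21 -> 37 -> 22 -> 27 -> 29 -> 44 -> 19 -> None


Step 1: curr=21, set curr.next=prev(None) | reversed so far: 21
Step 2: curr=37, set curr.next=prev(21) | reversed so far: 37 -> 21
Step 3: curr=22, set curr.next=prev(37) | reversed so far: 22 -> 37 -> 21
Step 4: curr=27, set curr.next=prev(22) | reversed so far: 27 -> 22 -> 37 -> 21
Step 5: curr=29, set curr.next=prev(27) | reversed so far: 29 -> 27 -> 22 -> 37 -> 21
Step 6: curr=44, set curr.next=prev(29) | reversed so far: 44 -> 29 -> 27 -> 22 -> 37 -> 21
Step 7: curr=19, set curr.next=prev(44) | reversed so far: 19 -> 44 -> 29 -> 27 -> 22 -> 37 -> 21

19 -> 44 -> 29 -> 27 -> 22 -> 37 -> 21 -> None


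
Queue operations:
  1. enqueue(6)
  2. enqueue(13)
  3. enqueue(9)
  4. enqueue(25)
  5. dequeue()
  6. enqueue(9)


enqueue(6) -> [6]
enqueue(13) -> [6, 13]
enqueue(9) -> [6, 13, 9]
enqueue(25) -> [6, 13, 9, 25]
dequeue()->6, [13, 9, 25]
enqueue(9) -> [13, 9, 25, 9]

Final queue: [13, 9, 25, 9]


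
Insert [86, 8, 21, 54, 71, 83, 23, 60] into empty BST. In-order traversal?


Insert 86: root
Insert 8: L from 86
Insert 21: L from 86 -> R from 8
Insert 54: L from 86 -> R from 8 -> R from 21
Insert 71: L from 86 -> R from 8 -> R from 21 -> R from 54
Insert 83: L from 86 -> R from 8 -> R from 21 -> R from 54 -> R from 71
Insert 23: L from 86 -> R from 8 -> R from 21 -> L from 54
Insert 60: L from 86 -> R from 8 -> R from 21 -> R from 54 -> L from 71

In-order: [8, 21, 23, 54, 60, 71, 83, 86]


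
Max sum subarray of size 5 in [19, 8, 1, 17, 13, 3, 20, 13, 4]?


[0:5]: 58
[1:6]: 42
[2:7]: 54
[3:8]: 66
[4:9]: 53

Max: 66 at [3:8]


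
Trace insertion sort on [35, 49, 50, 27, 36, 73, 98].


Initial: [35, 49, 50, 27, 36, 73, 98]
Insert 49: [35, 49, 50, 27, 36, 73, 98]
Insert 50: [35, 49, 50, 27, 36, 73, 98]
Insert 27: [27, 35, 49, 50, 36, 73, 98]
Insert 36: [27, 35, 36, 49, 50, 73, 98]
Insert 73: [27, 35, 36, 49, 50, 73, 98]
Insert 98: [27, 35, 36, 49, 50, 73, 98]

Sorted: [27, 35, 36, 49, 50, 73, 98]


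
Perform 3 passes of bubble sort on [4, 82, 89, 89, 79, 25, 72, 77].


Initial: [4, 82, 89, 89, 79, 25, 72, 77]
Pass 1: [4, 82, 89, 79, 25, 72, 77, 89] (4 swaps)
Pass 2: [4, 82, 79, 25, 72, 77, 89, 89] (4 swaps)
Pass 3: [4, 79, 25, 72, 77, 82, 89, 89] (4 swaps)

After 3 passes: [4, 79, 25, 72, 77, 82, 89, 89]


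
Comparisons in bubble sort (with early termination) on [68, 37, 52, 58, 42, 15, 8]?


Algorithm: bubble sort (with early termination)
Input: [68, 37, 52, 58, 42, 15, 8]
Sorted: [8, 15, 37, 42, 52, 58, 68]

21


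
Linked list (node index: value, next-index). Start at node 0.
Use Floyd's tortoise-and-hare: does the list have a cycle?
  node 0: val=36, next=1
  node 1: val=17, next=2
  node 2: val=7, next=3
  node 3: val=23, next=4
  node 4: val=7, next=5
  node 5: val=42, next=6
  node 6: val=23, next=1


Floyd's tortoise (slow, +1) and hare (fast, +2):
  init: slow=0, fast=0
  step 1: slow=1, fast=2
  step 2: slow=2, fast=4
  step 3: slow=3, fast=6
  step 4: slow=4, fast=2
  step 5: slow=5, fast=4
  step 6: slow=6, fast=6
  slow == fast at node 6: cycle detected

Cycle: yes


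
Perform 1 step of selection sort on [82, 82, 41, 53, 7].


Initial: [82, 82, 41, 53, 7]
Step 1: min=7 at 4
  Swap: [7, 82, 41, 53, 82]

After 1 step: [7, 82, 41, 53, 82]


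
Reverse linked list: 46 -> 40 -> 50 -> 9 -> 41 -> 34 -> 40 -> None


Step 1: curr=46, set curr.next=prev(None) | reversed so far: 46
Step 2: curr=40, set curr.next=prev(46) | reversed so far: 40 -> 46
Step 3: curr=50, set curr.next=prev(40) | reversed so far: 50 -> 40 -> 46
Step 4: curr=9, set curr.next=prev(50) | reversed so far: 9 -> 50 -> 40 -> 46
Step 5: curr=41, set curr.next=prev(9) | reversed so far: 41 -> 9 -> 50 -> 40 -> 46
Step 6: curr=34, set curr.next=prev(41) | reversed so far: 34 -> 41 -> 9 -> 50 -> 40 -> 46
Step 7: curr=40, set curr.next=prev(34) | reversed so far: 40 -> 34 -> 41 -> 9 -> 50 -> 40 -> 46

40 -> 34 -> 41 -> 9 -> 50 -> 40 -> 46 -> None


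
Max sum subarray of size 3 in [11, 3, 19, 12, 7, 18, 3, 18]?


[0:3]: 33
[1:4]: 34
[2:5]: 38
[3:6]: 37
[4:7]: 28
[5:8]: 39

Max: 39 at [5:8]


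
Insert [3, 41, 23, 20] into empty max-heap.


Insert 3: [3]
Insert 41: [41, 3]
Insert 23: [41, 3, 23]
Insert 20: [41, 20, 23, 3]

Final heap: [41, 20, 23, 3]


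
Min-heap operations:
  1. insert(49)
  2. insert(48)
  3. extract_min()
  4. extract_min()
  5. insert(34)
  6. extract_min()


insert(49) -> [49]
insert(48) -> [48, 49]
extract_min()->48, [49]
extract_min()->49, []
insert(34) -> [34]
extract_min()->34, []

Final heap: []


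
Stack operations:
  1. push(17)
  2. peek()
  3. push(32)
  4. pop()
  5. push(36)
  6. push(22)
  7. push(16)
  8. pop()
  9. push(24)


push(17) -> [17]
peek()->17
push(32) -> [17, 32]
pop()->32, [17]
push(36) -> [17, 36]
push(22) -> [17, 36, 22]
push(16) -> [17, 36, 22, 16]
pop()->16, [17, 36, 22]
push(24) -> [17, 36, 22, 24]

Final stack: [17, 36, 22, 24]


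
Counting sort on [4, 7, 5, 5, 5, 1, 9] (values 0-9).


Input: [4, 7, 5, 5, 5, 1, 9]
Counts: [0, 1, 0, 0, 1, 3, 0, 1, 0, 1]

Sorted: [1, 4, 5, 5, 5, 7, 9]


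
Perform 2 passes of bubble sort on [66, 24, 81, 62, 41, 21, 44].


Initial: [66, 24, 81, 62, 41, 21, 44]
Pass 1: [24, 66, 62, 41, 21, 44, 81] (5 swaps)
Pass 2: [24, 62, 41, 21, 44, 66, 81] (4 swaps)

After 2 passes: [24, 62, 41, 21, 44, 66, 81]


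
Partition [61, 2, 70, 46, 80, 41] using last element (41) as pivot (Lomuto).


Pivot: 41
  2 <= 41: swap -> [2, 61, 70, 46, 80, 41]
Place pivot at 1: [2, 41, 70, 46, 80, 61]

Partitioned: [2, 41, 70, 46, 80, 61]


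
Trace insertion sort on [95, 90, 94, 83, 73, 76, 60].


Initial: [95, 90, 94, 83, 73, 76, 60]
Insert 90: [90, 95, 94, 83, 73, 76, 60]
Insert 94: [90, 94, 95, 83, 73, 76, 60]
Insert 83: [83, 90, 94, 95, 73, 76, 60]
Insert 73: [73, 83, 90, 94, 95, 76, 60]
Insert 76: [73, 76, 83, 90, 94, 95, 60]
Insert 60: [60, 73, 76, 83, 90, 94, 95]

Sorted: [60, 73, 76, 83, 90, 94, 95]


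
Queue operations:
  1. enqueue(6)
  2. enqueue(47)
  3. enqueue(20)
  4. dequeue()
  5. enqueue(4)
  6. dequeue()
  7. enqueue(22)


enqueue(6) -> [6]
enqueue(47) -> [6, 47]
enqueue(20) -> [6, 47, 20]
dequeue()->6, [47, 20]
enqueue(4) -> [47, 20, 4]
dequeue()->47, [20, 4]
enqueue(22) -> [20, 4, 22]

Final queue: [20, 4, 22]


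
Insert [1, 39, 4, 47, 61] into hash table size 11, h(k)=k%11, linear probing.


Insert 1: h=1 -> slot 1
Insert 39: h=6 -> slot 6
Insert 4: h=4 -> slot 4
Insert 47: h=3 -> slot 3
Insert 61: h=6, 1 probes -> slot 7

Table: [None, 1, None, 47, 4, None, 39, 61, None, None, None]


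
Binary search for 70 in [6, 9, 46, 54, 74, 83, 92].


Step 1: lo=0, hi=6, mid=3, val=54
Step 2: lo=4, hi=6, mid=5, val=83
Step 3: lo=4, hi=4, mid=4, val=74

Not found


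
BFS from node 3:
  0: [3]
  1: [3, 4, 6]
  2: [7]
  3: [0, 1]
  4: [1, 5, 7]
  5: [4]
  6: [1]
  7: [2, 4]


Visit 3, enqueue [0, 1]
Visit 0, enqueue []
Visit 1, enqueue [4, 6]
Visit 4, enqueue [5, 7]
Visit 6, enqueue []
Visit 5, enqueue []
Visit 7, enqueue [2]
Visit 2, enqueue []

BFS order: [3, 0, 1, 4, 6, 5, 7, 2]


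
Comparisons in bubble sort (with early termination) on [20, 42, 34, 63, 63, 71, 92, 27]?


Algorithm: bubble sort (with early termination)
Input: [20, 42, 34, 63, 63, 71, 92, 27]
Sorted: [20, 27, 34, 42, 63, 63, 71, 92]

28


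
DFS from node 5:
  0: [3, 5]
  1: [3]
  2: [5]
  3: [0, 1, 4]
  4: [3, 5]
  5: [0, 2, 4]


Visit 5, push [4, 2, 0]
Visit 0, push [3]
Visit 3, push [4, 1]
Visit 1, push []
Visit 4, push []
Visit 2, push []

DFS order: [5, 0, 3, 1, 4, 2]


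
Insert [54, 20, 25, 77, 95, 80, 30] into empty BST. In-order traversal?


Insert 54: root
Insert 20: L from 54
Insert 25: L from 54 -> R from 20
Insert 77: R from 54
Insert 95: R from 54 -> R from 77
Insert 80: R from 54 -> R from 77 -> L from 95
Insert 30: L from 54 -> R from 20 -> R from 25

In-order: [20, 25, 30, 54, 77, 80, 95]


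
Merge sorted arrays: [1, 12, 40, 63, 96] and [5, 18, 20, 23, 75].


Take 1 from A
Take 5 from B
Take 12 from A
Take 18 from B
Take 20 from B
Take 23 from B
Take 40 from A
Take 63 from A
Take 75 from B

Merged: [1, 5, 12, 18, 20, 23, 40, 63, 75, 96]


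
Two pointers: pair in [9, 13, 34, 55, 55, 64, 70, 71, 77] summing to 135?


lo=0(9)+hi=8(77)=86
lo=1(13)+hi=8(77)=90
lo=2(34)+hi=8(77)=111
lo=3(55)+hi=8(77)=132
lo=4(55)+hi=8(77)=132
lo=5(64)+hi=8(77)=141
lo=5(64)+hi=7(71)=135

Yes: 64+71=135


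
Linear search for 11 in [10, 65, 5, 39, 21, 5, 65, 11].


i=0: 10!=11
i=1: 65!=11
i=2: 5!=11
i=3: 39!=11
i=4: 21!=11
i=5: 5!=11
i=6: 65!=11
i=7: 11==11 found!

Found at 7, 8 comps


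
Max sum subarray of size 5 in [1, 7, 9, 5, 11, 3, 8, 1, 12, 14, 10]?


[0:5]: 33
[1:6]: 35
[2:7]: 36
[3:8]: 28
[4:9]: 35
[5:10]: 38
[6:11]: 45

Max: 45 at [6:11]


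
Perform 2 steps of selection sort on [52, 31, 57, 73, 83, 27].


Initial: [52, 31, 57, 73, 83, 27]
Step 1: min=27 at 5
  Swap: [27, 31, 57, 73, 83, 52]
Step 2: min=31 at 1
  Swap: [27, 31, 57, 73, 83, 52]

After 2 steps: [27, 31, 57, 73, 83, 52]


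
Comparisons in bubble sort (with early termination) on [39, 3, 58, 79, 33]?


Algorithm: bubble sort (with early termination)
Input: [39, 3, 58, 79, 33]
Sorted: [3, 33, 39, 58, 79]

10


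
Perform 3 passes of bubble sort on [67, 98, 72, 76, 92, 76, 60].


Initial: [67, 98, 72, 76, 92, 76, 60]
Pass 1: [67, 72, 76, 92, 76, 60, 98] (5 swaps)
Pass 2: [67, 72, 76, 76, 60, 92, 98] (2 swaps)
Pass 3: [67, 72, 76, 60, 76, 92, 98] (1 swaps)

After 3 passes: [67, 72, 76, 60, 76, 92, 98]


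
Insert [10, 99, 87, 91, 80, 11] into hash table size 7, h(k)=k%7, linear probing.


Insert 10: h=3 -> slot 3
Insert 99: h=1 -> slot 1
Insert 87: h=3, 1 probes -> slot 4
Insert 91: h=0 -> slot 0
Insert 80: h=3, 2 probes -> slot 5
Insert 11: h=4, 2 probes -> slot 6

Table: [91, 99, None, 10, 87, 80, 11]


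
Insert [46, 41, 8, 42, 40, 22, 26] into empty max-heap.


Insert 46: [46]
Insert 41: [46, 41]
Insert 8: [46, 41, 8]
Insert 42: [46, 42, 8, 41]
Insert 40: [46, 42, 8, 41, 40]
Insert 22: [46, 42, 22, 41, 40, 8]
Insert 26: [46, 42, 26, 41, 40, 8, 22]

Final heap: [46, 42, 26, 41, 40, 8, 22]


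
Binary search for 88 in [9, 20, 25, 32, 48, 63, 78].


Step 1: lo=0, hi=6, mid=3, val=32
Step 2: lo=4, hi=6, mid=5, val=63
Step 3: lo=6, hi=6, mid=6, val=78

Not found


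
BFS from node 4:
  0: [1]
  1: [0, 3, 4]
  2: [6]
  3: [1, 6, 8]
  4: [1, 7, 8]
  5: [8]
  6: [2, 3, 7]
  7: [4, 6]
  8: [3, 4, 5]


Visit 4, enqueue [1, 7, 8]
Visit 1, enqueue [0, 3]
Visit 7, enqueue [6]
Visit 8, enqueue [5]
Visit 0, enqueue []
Visit 3, enqueue []
Visit 6, enqueue [2]
Visit 5, enqueue []
Visit 2, enqueue []

BFS order: [4, 1, 7, 8, 0, 3, 6, 5, 2]


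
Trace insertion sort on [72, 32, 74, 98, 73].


Initial: [72, 32, 74, 98, 73]
Insert 32: [32, 72, 74, 98, 73]
Insert 74: [32, 72, 74, 98, 73]
Insert 98: [32, 72, 74, 98, 73]
Insert 73: [32, 72, 73, 74, 98]

Sorted: [32, 72, 73, 74, 98]


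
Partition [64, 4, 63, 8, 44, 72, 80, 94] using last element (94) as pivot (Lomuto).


Pivot: 94
  64 <= 94: advance i (no swap)
  4 <= 94: advance i (no swap)
  63 <= 94: advance i (no swap)
  8 <= 94: advance i (no swap)
  44 <= 94: advance i (no swap)
  72 <= 94: advance i (no swap)
  80 <= 94: advance i (no swap)
Place pivot at 7: [64, 4, 63, 8, 44, 72, 80, 94]

Partitioned: [64, 4, 63, 8, 44, 72, 80, 94]


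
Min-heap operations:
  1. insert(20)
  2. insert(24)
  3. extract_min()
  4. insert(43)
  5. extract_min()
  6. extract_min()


insert(20) -> [20]
insert(24) -> [20, 24]
extract_min()->20, [24]
insert(43) -> [24, 43]
extract_min()->24, [43]
extract_min()->43, []

Final heap: []


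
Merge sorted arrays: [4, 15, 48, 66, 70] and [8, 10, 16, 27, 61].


Take 4 from A
Take 8 from B
Take 10 from B
Take 15 from A
Take 16 from B
Take 27 from B
Take 48 from A
Take 61 from B

Merged: [4, 8, 10, 15, 16, 27, 48, 61, 66, 70]


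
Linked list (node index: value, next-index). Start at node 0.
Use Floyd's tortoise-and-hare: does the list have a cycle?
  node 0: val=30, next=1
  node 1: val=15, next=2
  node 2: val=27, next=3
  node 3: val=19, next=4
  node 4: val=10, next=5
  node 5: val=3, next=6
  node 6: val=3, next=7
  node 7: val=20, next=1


Floyd's tortoise (slow, +1) and hare (fast, +2):
  init: slow=0, fast=0
  step 1: slow=1, fast=2
  step 2: slow=2, fast=4
  step 3: slow=3, fast=6
  step 4: slow=4, fast=1
  step 5: slow=5, fast=3
  step 6: slow=6, fast=5
  step 7: slow=7, fast=7
  slow == fast at node 7: cycle detected

Cycle: yes


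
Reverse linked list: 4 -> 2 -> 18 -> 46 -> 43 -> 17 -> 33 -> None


Step 1: curr=4, set curr.next=prev(None) | reversed so far: 4
Step 2: curr=2, set curr.next=prev(4) | reversed so far: 2 -> 4
Step 3: curr=18, set curr.next=prev(2) | reversed so far: 18 -> 2 -> 4
Step 4: curr=46, set curr.next=prev(18) | reversed so far: 46 -> 18 -> 2 -> 4
Step 5: curr=43, set curr.next=prev(46) | reversed so far: 43 -> 46 -> 18 -> 2 -> 4
Step 6: curr=17, set curr.next=prev(43) | reversed so far: 17 -> 43 -> 46 -> 18 -> 2 -> 4
Step 7: curr=33, set curr.next=prev(17) | reversed so far: 33 -> 17 -> 43 -> 46 -> 18 -> 2 -> 4

33 -> 17 -> 43 -> 46 -> 18 -> 2 -> 4 -> None


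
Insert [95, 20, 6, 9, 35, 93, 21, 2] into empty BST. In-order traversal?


Insert 95: root
Insert 20: L from 95
Insert 6: L from 95 -> L from 20
Insert 9: L from 95 -> L from 20 -> R from 6
Insert 35: L from 95 -> R from 20
Insert 93: L from 95 -> R from 20 -> R from 35
Insert 21: L from 95 -> R from 20 -> L from 35
Insert 2: L from 95 -> L from 20 -> L from 6

In-order: [2, 6, 9, 20, 21, 35, 93, 95]


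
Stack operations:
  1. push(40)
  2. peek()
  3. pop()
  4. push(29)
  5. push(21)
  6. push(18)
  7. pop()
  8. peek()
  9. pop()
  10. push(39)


push(40) -> [40]
peek()->40
pop()->40, []
push(29) -> [29]
push(21) -> [29, 21]
push(18) -> [29, 21, 18]
pop()->18, [29, 21]
peek()->21
pop()->21, [29]
push(39) -> [29, 39]

Final stack: [29, 39]


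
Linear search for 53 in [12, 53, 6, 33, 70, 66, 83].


i=0: 12!=53
i=1: 53==53 found!

Found at 1, 2 comps


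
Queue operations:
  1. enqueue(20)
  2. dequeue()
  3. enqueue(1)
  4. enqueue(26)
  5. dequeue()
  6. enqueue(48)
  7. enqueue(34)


enqueue(20) -> [20]
dequeue()->20, []
enqueue(1) -> [1]
enqueue(26) -> [1, 26]
dequeue()->1, [26]
enqueue(48) -> [26, 48]
enqueue(34) -> [26, 48, 34]

Final queue: [26, 48, 34]


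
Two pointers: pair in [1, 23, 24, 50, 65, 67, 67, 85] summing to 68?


lo=0(1)+hi=7(85)=86
lo=0(1)+hi=6(67)=68

Yes: 1+67=68


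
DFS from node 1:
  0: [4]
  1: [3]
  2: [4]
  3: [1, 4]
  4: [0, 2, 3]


Visit 1, push [3]
Visit 3, push [4]
Visit 4, push [2, 0]
Visit 0, push []
Visit 2, push []

DFS order: [1, 3, 4, 0, 2]


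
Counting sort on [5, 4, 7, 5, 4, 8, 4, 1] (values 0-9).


Input: [5, 4, 7, 5, 4, 8, 4, 1]
Counts: [0, 1, 0, 0, 3, 2, 0, 1, 1, 0]

Sorted: [1, 4, 4, 4, 5, 5, 7, 8]


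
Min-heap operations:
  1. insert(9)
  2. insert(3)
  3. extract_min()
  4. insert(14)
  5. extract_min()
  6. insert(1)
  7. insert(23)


insert(9) -> [9]
insert(3) -> [3, 9]
extract_min()->3, [9]
insert(14) -> [9, 14]
extract_min()->9, [14]
insert(1) -> [1, 14]
insert(23) -> [1, 14, 23]

Final heap: [1, 14, 23]


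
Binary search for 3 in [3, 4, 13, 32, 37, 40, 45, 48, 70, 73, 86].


Step 1: lo=0, hi=10, mid=5, val=40
Step 2: lo=0, hi=4, mid=2, val=13
Step 3: lo=0, hi=1, mid=0, val=3

Found at index 0


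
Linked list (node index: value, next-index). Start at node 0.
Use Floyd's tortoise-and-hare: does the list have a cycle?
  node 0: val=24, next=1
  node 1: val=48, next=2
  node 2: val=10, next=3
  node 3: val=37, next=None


Floyd's tortoise (slow, +1) and hare (fast, +2):
  init: slow=0, fast=0
  step 1: slow=1, fast=2
  step 2: fast 2->3->None, no cycle

Cycle: no


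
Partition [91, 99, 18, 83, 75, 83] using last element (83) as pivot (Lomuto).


Pivot: 83
  18 <= 83: swap -> [18, 99, 91, 83, 75, 83]
  83 <= 83: swap -> [18, 83, 91, 99, 75, 83]
  75 <= 83: swap -> [18, 83, 75, 99, 91, 83]
Place pivot at 3: [18, 83, 75, 83, 91, 99]

Partitioned: [18, 83, 75, 83, 91, 99]


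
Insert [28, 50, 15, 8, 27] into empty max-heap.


Insert 28: [28]
Insert 50: [50, 28]
Insert 15: [50, 28, 15]
Insert 8: [50, 28, 15, 8]
Insert 27: [50, 28, 15, 8, 27]

Final heap: [50, 28, 15, 8, 27]


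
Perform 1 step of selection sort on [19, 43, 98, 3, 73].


Initial: [19, 43, 98, 3, 73]
Step 1: min=3 at 3
  Swap: [3, 43, 98, 19, 73]

After 1 step: [3, 43, 98, 19, 73]


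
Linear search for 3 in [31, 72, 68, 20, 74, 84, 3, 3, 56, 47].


i=0: 31!=3
i=1: 72!=3
i=2: 68!=3
i=3: 20!=3
i=4: 74!=3
i=5: 84!=3
i=6: 3==3 found!

Found at 6, 7 comps


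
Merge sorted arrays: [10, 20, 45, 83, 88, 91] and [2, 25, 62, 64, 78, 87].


Take 2 from B
Take 10 from A
Take 20 from A
Take 25 from B
Take 45 from A
Take 62 from B
Take 64 from B
Take 78 from B
Take 83 from A
Take 87 from B

Merged: [2, 10, 20, 25, 45, 62, 64, 78, 83, 87, 88, 91]


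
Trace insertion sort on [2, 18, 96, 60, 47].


Initial: [2, 18, 96, 60, 47]
Insert 18: [2, 18, 96, 60, 47]
Insert 96: [2, 18, 96, 60, 47]
Insert 60: [2, 18, 60, 96, 47]
Insert 47: [2, 18, 47, 60, 96]

Sorted: [2, 18, 47, 60, 96]


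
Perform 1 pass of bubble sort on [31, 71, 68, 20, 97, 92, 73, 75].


Initial: [31, 71, 68, 20, 97, 92, 73, 75]
Pass 1: [31, 68, 20, 71, 92, 73, 75, 97] (5 swaps)

After 1 pass: [31, 68, 20, 71, 92, 73, 75, 97]


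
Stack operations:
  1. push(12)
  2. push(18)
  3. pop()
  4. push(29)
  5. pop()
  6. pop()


push(12) -> [12]
push(18) -> [12, 18]
pop()->18, [12]
push(29) -> [12, 29]
pop()->29, [12]
pop()->12, []

Final stack: []


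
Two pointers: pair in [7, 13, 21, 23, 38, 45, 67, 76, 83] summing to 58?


lo=0(7)+hi=8(83)=90
lo=0(7)+hi=7(76)=83
lo=0(7)+hi=6(67)=74
lo=0(7)+hi=5(45)=52
lo=1(13)+hi=5(45)=58

Yes: 13+45=58


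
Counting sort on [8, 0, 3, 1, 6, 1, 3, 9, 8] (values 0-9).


Input: [8, 0, 3, 1, 6, 1, 3, 9, 8]
Counts: [1, 2, 0, 2, 0, 0, 1, 0, 2, 1]

Sorted: [0, 1, 1, 3, 3, 6, 8, 8, 9]


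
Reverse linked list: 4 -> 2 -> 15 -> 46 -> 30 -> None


Step 1: curr=4, set curr.next=prev(None) | reversed so far: 4
Step 2: curr=2, set curr.next=prev(4) | reversed so far: 2 -> 4
Step 3: curr=15, set curr.next=prev(2) | reversed so far: 15 -> 2 -> 4
Step 4: curr=46, set curr.next=prev(15) | reversed so far: 46 -> 15 -> 2 -> 4
Step 5: curr=30, set curr.next=prev(46) | reversed so far: 30 -> 46 -> 15 -> 2 -> 4

30 -> 46 -> 15 -> 2 -> 4 -> None


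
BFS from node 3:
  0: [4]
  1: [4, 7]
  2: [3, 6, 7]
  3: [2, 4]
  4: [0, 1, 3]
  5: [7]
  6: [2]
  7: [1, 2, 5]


Visit 3, enqueue [2, 4]
Visit 2, enqueue [6, 7]
Visit 4, enqueue [0, 1]
Visit 6, enqueue []
Visit 7, enqueue [5]
Visit 0, enqueue []
Visit 1, enqueue []
Visit 5, enqueue []

BFS order: [3, 2, 4, 6, 7, 0, 1, 5]


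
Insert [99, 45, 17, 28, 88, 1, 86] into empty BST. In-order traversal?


Insert 99: root
Insert 45: L from 99
Insert 17: L from 99 -> L from 45
Insert 28: L from 99 -> L from 45 -> R from 17
Insert 88: L from 99 -> R from 45
Insert 1: L from 99 -> L from 45 -> L from 17
Insert 86: L from 99 -> R from 45 -> L from 88

In-order: [1, 17, 28, 45, 86, 88, 99]


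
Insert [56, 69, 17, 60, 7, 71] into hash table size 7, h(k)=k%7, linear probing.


Insert 56: h=0 -> slot 0
Insert 69: h=6 -> slot 6
Insert 17: h=3 -> slot 3
Insert 60: h=4 -> slot 4
Insert 7: h=0, 1 probes -> slot 1
Insert 71: h=1, 1 probes -> slot 2

Table: [56, 7, 71, 17, 60, None, 69]


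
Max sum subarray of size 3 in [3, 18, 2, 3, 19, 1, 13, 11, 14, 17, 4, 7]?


[0:3]: 23
[1:4]: 23
[2:5]: 24
[3:6]: 23
[4:7]: 33
[5:8]: 25
[6:9]: 38
[7:10]: 42
[8:11]: 35
[9:12]: 28

Max: 42 at [7:10]


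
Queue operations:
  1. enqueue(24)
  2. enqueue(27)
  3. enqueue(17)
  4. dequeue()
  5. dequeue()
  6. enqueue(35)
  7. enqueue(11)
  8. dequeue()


enqueue(24) -> [24]
enqueue(27) -> [24, 27]
enqueue(17) -> [24, 27, 17]
dequeue()->24, [27, 17]
dequeue()->27, [17]
enqueue(35) -> [17, 35]
enqueue(11) -> [17, 35, 11]
dequeue()->17, [35, 11]

Final queue: [35, 11]


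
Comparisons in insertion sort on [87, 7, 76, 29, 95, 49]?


Algorithm: insertion sort
Input: [87, 7, 76, 29, 95, 49]
Sorted: [7, 29, 49, 76, 87, 95]

11


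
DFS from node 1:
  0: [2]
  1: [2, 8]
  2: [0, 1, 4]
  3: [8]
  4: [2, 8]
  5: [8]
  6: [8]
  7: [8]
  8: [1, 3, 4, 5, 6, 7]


Visit 1, push [8, 2]
Visit 2, push [4, 0]
Visit 0, push []
Visit 4, push [8]
Visit 8, push [7, 6, 5, 3]
Visit 3, push []
Visit 5, push []
Visit 6, push []
Visit 7, push []

DFS order: [1, 2, 0, 4, 8, 3, 5, 6, 7]


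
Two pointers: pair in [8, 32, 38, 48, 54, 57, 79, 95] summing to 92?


lo=0(8)+hi=7(95)=103
lo=0(8)+hi=6(79)=87
lo=1(32)+hi=6(79)=111
lo=1(32)+hi=5(57)=89
lo=2(38)+hi=5(57)=95
lo=2(38)+hi=4(54)=92

Yes: 38+54=92


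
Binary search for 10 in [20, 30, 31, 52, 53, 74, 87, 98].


Step 1: lo=0, hi=7, mid=3, val=52
Step 2: lo=0, hi=2, mid=1, val=30
Step 3: lo=0, hi=0, mid=0, val=20

Not found


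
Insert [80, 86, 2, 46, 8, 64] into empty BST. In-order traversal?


Insert 80: root
Insert 86: R from 80
Insert 2: L from 80
Insert 46: L from 80 -> R from 2
Insert 8: L from 80 -> R from 2 -> L from 46
Insert 64: L from 80 -> R from 2 -> R from 46

In-order: [2, 8, 46, 64, 80, 86]


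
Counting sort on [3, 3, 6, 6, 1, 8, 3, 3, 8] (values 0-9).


Input: [3, 3, 6, 6, 1, 8, 3, 3, 8]
Counts: [0, 1, 0, 4, 0, 0, 2, 0, 2, 0]

Sorted: [1, 3, 3, 3, 3, 6, 6, 8, 8]


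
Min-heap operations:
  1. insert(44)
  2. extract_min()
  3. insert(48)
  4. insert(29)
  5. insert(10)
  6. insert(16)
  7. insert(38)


insert(44) -> [44]
extract_min()->44, []
insert(48) -> [48]
insert(29) -> [29, 48]
insert(10) -> [10, 48, 29]
insert(16) -> [10, 16, 29, 48]
insert(38) -> [10, 16, 29, 48, 38]

Final heap: [10, 16, 29, 48, 38]


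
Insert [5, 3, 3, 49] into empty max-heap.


Insert 5: [5]
Insert 3: [5, 3]
Insert 3: [5, 3, 3]
Insert 49: [49, 5, 3, 3]

Final heap: [49, 5, 3, 3]


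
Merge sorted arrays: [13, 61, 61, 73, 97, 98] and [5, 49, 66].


Take 5 from B
Take 13 from A
Take 49 from B
Take 61 from A
Take 61 from A
Take 66 from B

Merged: [5, 13, 49, 61, 61, 66, 73, 97, 98]


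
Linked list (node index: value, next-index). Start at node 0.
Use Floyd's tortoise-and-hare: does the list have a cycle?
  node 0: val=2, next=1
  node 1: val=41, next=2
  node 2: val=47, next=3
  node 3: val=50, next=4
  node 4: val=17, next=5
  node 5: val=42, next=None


Floyd's tortoise (slow, +1) and hare (fast, +2):
  init: slow=0, fast=0
  step 1: slow=1, fast=2
  step 2: slow=2, fast=4
  step 3: fast 4->5->None, no cycle

Cycle: no


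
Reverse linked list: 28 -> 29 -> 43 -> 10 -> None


Step 1: curr=28, set curr.next=prev(None) | reversed so far: 28
Step 2: curr=29, set curr.next=prev(28) | reversed so far: 29 -> 28
Step 3: curr=43, set curr.next=prev(29) | reversed so far: 43 -> 29 -> 28
Step 4: curr=10, set curr.next=prev(43) | reversed so far: 10 -> 43 -> 29 -> 28

10 -> 43 -> 29 -> 28 -> None


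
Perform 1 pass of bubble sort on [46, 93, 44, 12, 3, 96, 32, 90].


Initial: [46, 93, 44, 12, 3, 96, 32, 90]
Pass 1: [46, 44, 12, 3, 93, 32, 90, 96] (5 swaps)

After 1 pass: [46, 44, 12, 3, 93, 32, 90, 96]


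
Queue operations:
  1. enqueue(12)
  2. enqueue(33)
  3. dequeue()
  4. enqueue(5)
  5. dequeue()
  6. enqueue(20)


enqueue(12) -> [12]
enqueue(33) -> [12, 33]
dequeue()->12, [33]
enqueue(5) -> [33, 5]
dequeue()->33, [5]
enqueue(20) -> [5, 20]

Final queue: [5, 20]


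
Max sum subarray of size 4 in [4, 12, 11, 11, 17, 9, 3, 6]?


[0:4]: 38
[1:5]: 51
[2:6]: 48
[3:7]: 40
[4:8]: 35

Max: 51 at [1:5]


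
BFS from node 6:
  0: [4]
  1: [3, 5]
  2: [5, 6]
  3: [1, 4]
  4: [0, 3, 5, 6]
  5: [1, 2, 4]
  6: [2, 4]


Visit 6, enqueue [2, 4]
Visit 2, enqueue [5]
Visit 4, enqueue [0, 3]
Visit 5, enqueue [1]
Visit 0, enqueue []
Visit 3, enqueue []
Visit 1, enqueue []

BFS order: [6, 2, 4, 5, 0, 3, 1]


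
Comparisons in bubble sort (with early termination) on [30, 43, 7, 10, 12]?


Algorithm: bubble sort (with early termination)
Input: [30, 43, 7, 10, 12]
Sorted: [7, 10, 12, 30, 43]

9


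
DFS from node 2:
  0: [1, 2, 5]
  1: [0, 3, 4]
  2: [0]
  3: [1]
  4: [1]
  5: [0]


Visit 2, push [0]
Visit 0, push [5, 1]
Visit 1, push [4, 3]
Visit 3, push []
Visit 4, push []
Visit 5, push []

DFS order: [2, 0, 1, 3, 4, 5]


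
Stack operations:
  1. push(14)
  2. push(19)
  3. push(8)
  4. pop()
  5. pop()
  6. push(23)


push(14) -> [14]
push(19) -> [14, 19]
push(8) -> [14, 19, 8]
pop()->8, [14, 19]
pop()->19, [14]
push(23) -> [14, 23]

Final stack: [14, 23]


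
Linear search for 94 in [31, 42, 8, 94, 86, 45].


i=0: 31!=94
i=1: 42!=94
i=2: 8!=94
i=3: 94==94 found!

Found at 3, 4 comps


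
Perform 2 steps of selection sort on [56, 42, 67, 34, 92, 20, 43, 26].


Initial: [56, 42, 67, 34, 92, 20, 43, 26]
Step 1: min=20 at 5
  Swap: [20, 42, 67, 34, 92, 56, 43, 26]
Step 2: min=26 at 7
  Swap: [20, 26, 67, 34, 92, 56, 43, 42]

After 2 steps: [20, 26, 67, 34, 92, 56, 43, 42]


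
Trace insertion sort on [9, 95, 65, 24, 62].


Initial: [9, 95, 65, 24, 62]
Insert 95: [9, 95, 65, 24, 62]
Insert 65: [9, 65, 95, 24, 62]
Insert 24: [9, 24, 65, 95, 62]
Insert 62: [9, 24, 62, 65, 95]

Sorted: [9, 24, 62, 65, 95]


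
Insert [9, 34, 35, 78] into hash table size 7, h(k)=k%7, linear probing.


Insert 9: h=2 -> slot 2
Insert 34: h=6 -> slot 6
Insert 35: h=0 -> slot 0
Insert 78: h=1 -> slot 1

Table: [35, 78, 9, None, None, None, 34]


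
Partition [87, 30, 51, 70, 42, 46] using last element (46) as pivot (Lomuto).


Pivot: 46
  30 <= 46: swap -> [30, 87, 51, 70, 42, 46]
  42 <= 46: swap -> [30, 42, 51, 70, 87, 46]
Place pivot at 2: [30, 42, 46, 70, 87, 51]

Partitioned: [30, 42, 46, 70, 87, 51]


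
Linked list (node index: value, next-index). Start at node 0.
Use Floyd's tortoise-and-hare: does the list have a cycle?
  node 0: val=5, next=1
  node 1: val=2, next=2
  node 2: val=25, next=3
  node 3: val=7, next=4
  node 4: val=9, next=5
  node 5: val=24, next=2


Floyd's tortoise (slow, +1) and hare (fast, +2):
  init: slow=0, fast=0
  step 1: slow=1, fast=2
  step 2: slow=2, fast=4
  step 3: slow=3, fast=2
  step 4: slow=4, fast=4
  slow == fast at node 4: cycle detected

Cycle: yes


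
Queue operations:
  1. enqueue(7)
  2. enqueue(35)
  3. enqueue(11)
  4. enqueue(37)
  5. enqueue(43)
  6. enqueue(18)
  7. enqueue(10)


enqueue(7) -> [7]
enqueue(35) -> [7, 35]
enqueue(11) -> [7, 35, 11]
enqueue(37) -> [7, 35, 11, 37]
enqueue(43) -> [7, 35, 11, 37, 43]
enqueue(18) -> [7, 35, 11, 37, 43, 18]
enqueue(10) -> [7, 35, 11, 37, 43, 18, 10]

Final queue: [7, 35, 11, 37, 43, 18, 10]


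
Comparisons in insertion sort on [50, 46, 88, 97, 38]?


Algorithm: insertion sort
Input: [50, 46, 88, 97, 38]
Sorted: [38, 46, 50, 88, 97]

7


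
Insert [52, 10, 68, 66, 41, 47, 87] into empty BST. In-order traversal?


Insert 52: root
Insert 10: L from 52
Insert 68: R from 52
Insert 66: R from 52 -> L from 68
Insert 41: L from 52 -> R from 10
Insert 47: L from 52 -> R from 10 -> R from 41
Insert 87: R from 52 -> R from 68

In-order: [10, 41, 47, 52, 66, 68, 87]


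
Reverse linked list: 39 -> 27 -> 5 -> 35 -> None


Step 1: curr=39, set curr.next=prev(None) | reversed so far: 39
Step 2: curr=27, set curr.next=prev(39) | reversed so far: 27 -> 39
Step 3: curr=5, set curr.next=prev(27) | reversed so far: 5 -> 27 -> 39
Step 4: curr=35, set curr.next=prev(5) | reversed so far: 35 -> 5 -> 27 -> 39

35 -> 5 -> 27 -> 39 -> None


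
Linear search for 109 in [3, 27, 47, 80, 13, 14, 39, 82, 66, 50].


i=0: 3!=109
i=1: 27!=109
i=2: 47!=109
i=3: 80!=109
i=4: 13!=109
i=5: 14!=109
i=6: 39!=109
i=7: 82!=109
i=8: 66!=109
i=9: 50!=109

Not found, 10 comps


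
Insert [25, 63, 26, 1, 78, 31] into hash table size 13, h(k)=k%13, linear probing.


Insert 25: h=12 -> slot 12
Insert 63: h=11 -> slot 11
Insert 26: h=0 -> slot 0
Insert 1: h=1 -> slot 1
Insert 78: h=0, 2 probes -> slot 2
Insert 31: h=5 -> slot 5

Table: [26, 1, 78, None, None, 31, None, None, None, None, None, 63, 25]


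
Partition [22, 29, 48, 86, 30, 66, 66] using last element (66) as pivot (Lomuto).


Pivot: 66
  22 <= 66: advance i (no swap)
  29 <= 66: advance i (no swap)
  48 <= 66: advance i (no swap)
  30 <= 66: swap -> [22, 29, 48, 30, 86, 66, 66]
  66 <= 66: swap -> [22, 29, 48, 30, 66, 86, 66]
Place pivot at 5: [22, 29, 48, 30, 66, 66, 86]

Partitioned: [22, 29, 48, 30, 66, 66, 86]


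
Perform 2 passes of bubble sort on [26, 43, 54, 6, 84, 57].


Initial: [26, 43, 54, 6, 84, 57]
Pass 1: [26, 43, 6, 54, 57, 84] (2 swaps)
Pass 2: [26, 6, 43, 54, 57, 84] (1 swaps)

After 2 passes: [26, 6, 43, 54, 57, 84]


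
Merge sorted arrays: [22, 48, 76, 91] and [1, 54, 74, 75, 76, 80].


Take 1 from B
Take 22 from A
Take 48 from A
Take 54 from B
Take 74 from B
Take 75 from B
Take 76 from A
Take 76 from B
Take 80 from B

Merged: [1, 22, 48, 54, 74, 75, 76, 76, 80, 91]


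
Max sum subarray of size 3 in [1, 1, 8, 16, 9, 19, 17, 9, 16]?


[0:3]: 10
[1:4]: 25
[2:5]: 33
[3:6]: 44
[4:7]: 45
[5:8]: 45
[6:9]: 42

Max: 45 at [4:7]


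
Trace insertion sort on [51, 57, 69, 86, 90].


Initial: [51, 57, 69, 86, 90]
Insert 57: [51, 57, 69, 86, 90]
Insert 69: [51, 57, 69, 86, 90]
Insert 86: [51, 57, 69, 86, 90]
Insert 90: [51, 57, 69, 86, 90]

Sorted: [51, 57, 69, 86, 90]


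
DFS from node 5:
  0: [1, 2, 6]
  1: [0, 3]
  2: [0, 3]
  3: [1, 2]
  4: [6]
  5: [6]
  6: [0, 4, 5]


Visit 5, push [6]
Visit 6, push [4, 0]
Visit 0, push [2, 1]
Visit 1, push [3]
Visit 3, push [2]
Visit 2, push []
Visit 4, push []

DFS order: [5, 6, 0, 1, 3, 2, 4]


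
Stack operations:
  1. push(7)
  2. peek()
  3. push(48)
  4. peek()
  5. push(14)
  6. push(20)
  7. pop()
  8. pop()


push(7) -> [7]
peek()->7
push(48) -> [7, 48]
peek()->48
push(14) -> [7, 48, 14]
push(20) -> [7, 48, 14, 20]
pop()->20, [7, 48, 14]
pop()->14, [7, 48]

Final stack: [7, 48]


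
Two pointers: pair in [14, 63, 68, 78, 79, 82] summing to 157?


lo=0(14)+hi=5(82)=96
lo=1(63)+hi=5(82)=145
lo=2(68)+hi=5(82)=150
lo=3(78)+hi=5(82)=160
lo=3(78)+hi=4(79)=157

Yes: 78+79=157


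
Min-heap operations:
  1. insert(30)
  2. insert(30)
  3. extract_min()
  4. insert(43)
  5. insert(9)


insert(30) -> [30]
insert(30) -> [30, 30]
extract_min()->30, [30]
insert(43) -> [30, 43]
insert(9) -> [9, 43, 30]

Final heap: [9, 43, 30]


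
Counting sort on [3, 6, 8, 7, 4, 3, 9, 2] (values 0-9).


Input: [3, 6, 8, 7, 4, 3, 9, 2]
Counts: [0, 0, 1, 2, 1, 0, 1, 1, 1, 1]

Sorted: [2, 3, 3, 4, 6, 7, 8, 9]


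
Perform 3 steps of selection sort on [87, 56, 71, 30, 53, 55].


Initial: [87, 56, 71, 30, 53, 55]
Step 1: min=30 at 3
  Swap: [30, 56, 71, 87, 53, 55]
Step 2: min=53 at 4
  Swap: [30, 53, 71, 87, 56, 55]
Step 3: min=55 at 5
  Swap: [30, 53, 55, 87, 56, 71]

After 3 steps: [30, 53, 55, 87, 56, 71]


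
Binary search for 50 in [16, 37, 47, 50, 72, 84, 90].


Step 1: lo=0, hi=6, mid=3, val=50

Found at index 3


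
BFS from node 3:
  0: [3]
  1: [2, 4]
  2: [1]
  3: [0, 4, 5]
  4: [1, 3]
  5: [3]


Visit 3, enqueue [0, 4, 5]
Visit 0, enqueue []
Visit 4, enqueue [1]
Visit 5, enqueue []
Visit 1, enqueue [2]
Visit 2, enqueue []

BFS order: [3, 0, 4, 5, 1, 2]


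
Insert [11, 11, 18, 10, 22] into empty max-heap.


Insert 11: [11]
Insert 11: [11, 11]
Insert 18: [18, 11, 11]
Insert 10: [18, 11, 11, 10]
Insert 22: [22, 18, 11, 10, 11]

Final heap: [22, 18, 11, 10, 11]


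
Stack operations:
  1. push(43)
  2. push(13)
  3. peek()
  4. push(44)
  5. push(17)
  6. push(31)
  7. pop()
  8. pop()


push(43) -> [43]
push(13) -> [43, 13]
peek()->13
push(44) -> [43, 13, 44]
push(17) -> [43, 13, 44, 17]
push(31) -> [43, 13, 44, 17, 31]
pop()->31, [43, 13, 44, 17]
pop()->17, [43, 13, 44]

Final stack: [43, 13, 44]


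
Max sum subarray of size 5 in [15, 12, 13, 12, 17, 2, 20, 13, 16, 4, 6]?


[0:5]: 69
[1:6]: 56
[2:7]: 64
[3:8]: 64
[4:9]: 68
[5:10]: 55
[6:11]: 59

Max: 69 at [0:5]


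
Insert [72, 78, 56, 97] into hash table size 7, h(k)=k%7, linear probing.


Insert 72: h=2 -> slot 2
Insert 78: h=1 -> slot 1
Insert 56: h=0 -> slot 0
Insert 97: h=6 -> slot 6

Table: [56, 78, 72, None, None, None, 97]


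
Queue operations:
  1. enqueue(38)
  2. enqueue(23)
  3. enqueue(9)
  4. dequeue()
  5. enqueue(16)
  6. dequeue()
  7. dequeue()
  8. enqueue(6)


enqueue(38) -> [38]
enqueue(23) -> [38, 23]
enqueue(9) -> [38, 23, 9]
dequeue()->38, [23, 9]
enqueue(16) -> [23, 9, 16]
dequeue()->23, [9, 16]
dequeue()->9, [16]
enqueue(6) -> [16, 6]

Final queue: [16, 6]


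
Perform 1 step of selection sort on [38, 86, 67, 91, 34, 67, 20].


Initial: [38, 86, 67, 91, 34, 67, 20]
Step 1: min=20 at 6
  Swap: [20, 86, 67, 91, 34, 67, 38]

After 1 step: [20, 86, 67, 91, 34, 67, 38]


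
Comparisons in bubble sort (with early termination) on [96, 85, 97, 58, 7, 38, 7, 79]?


Algorithm: bubble sort (with early termination)
Input: [96, 85, 97, 58, 7, 38, 7, 79]
Sorted: [7, 7, 38, 58, 79, 85, 96, 97]

27


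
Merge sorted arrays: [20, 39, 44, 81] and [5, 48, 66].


Take 5 from B
Take 20 from A
Take 39 from A
Take 44 from A
Take 48 from B
Take 66 from B

Merged: [5, 20, 39, 44, 48, 66, 81]


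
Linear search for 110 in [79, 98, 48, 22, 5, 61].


i=0: 79!=110
i=1: 98!=110
i=2: 48!=110
i=3: 22!=110
i=4: 5!=110
i=5: 61!=110

Not found, 6 comps


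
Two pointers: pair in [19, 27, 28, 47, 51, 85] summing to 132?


lo=0(19)+hi=5(85)=104
lo=1(27)+hi=5(85)=112
lo=2(28)+hi=5(85)=113
lo=3(47)+hi=5(85)=132

Yes: 47+85=132


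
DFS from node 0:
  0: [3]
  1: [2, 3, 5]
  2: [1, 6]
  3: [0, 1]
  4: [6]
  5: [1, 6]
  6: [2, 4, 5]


Visit 0, push [3]
Visit 3, push [1]
Visit 1, push [5, 2]
Visit 2, push [6]
Visit 6, push [5, 4]
Visit 4, push []
Visit 5, push []

DFS order: [0, 3, 1, 2, 6, 4, 5]


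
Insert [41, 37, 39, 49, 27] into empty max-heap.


Insert 41: [41]
Insert 37: [41, 37]
Insert 39: [41, 37, 39]
Insert 49: [49, 41, 39, 37]
Insert 27: [49, 41, 39, 37, 27]

Final heap: [49, 41, 39, 37, 27]


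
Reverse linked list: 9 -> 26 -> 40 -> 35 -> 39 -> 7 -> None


Step 1: curr=9, set curr.next=prev(None) | reversed so far: 9
Step 2: curr=26, set curr.next=prev(9) | reversed so far: 26 -> 9
Step 3: curr=40, set curr.next=prev(26) | reversed so far: 40 -> 26 -> 9
Step 4: curr=35, set curr.next=prev(40) | reversed so far: 35 -> 40 -> 26 -> 9
Step 5: curr=39, set curr.next=prev(35) | reversed so far: 39 -> 35 -> 40 -> 26 -> 9
Step 6: curr=7, set curr.next=prev(39) | reversed so far: 7 -> 39 -> 35 -> 40 -> 26 -> 9

7 -> 39 -> 35 -> 40 -> 26 -> 9 -> None


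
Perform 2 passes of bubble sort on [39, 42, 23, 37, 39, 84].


Initial: [39, 42, 23, 37, 39, 84]
Pass 1: [39, 23, 37, 39, 42, 84] (3 swaps)
Pass 2: [23, 37, 39, 39, 42, 84] (2 swaps)

After 2 passes: [23, 37, 39, 39, 42, 84]


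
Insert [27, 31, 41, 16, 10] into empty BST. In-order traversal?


Insert 27: root
Insert 31: R from 27
Insert 41: R from 27 -> R from 31
Insert 16: L from 27
Insert 10: L from 27 -> L from 16

In-order: [10, 16, 27, 31, 41]


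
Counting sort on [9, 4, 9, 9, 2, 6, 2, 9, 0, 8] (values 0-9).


Input: [9, 4, 9, 9, 2, 6, 2, 9, 0, 8]
Counts: [1, 0, 2, 0, 1, 0, 1, 0, 1, 4]

Sorted: [0, 2, 2, 4, 6, 8, 9, 9, 9, 9]


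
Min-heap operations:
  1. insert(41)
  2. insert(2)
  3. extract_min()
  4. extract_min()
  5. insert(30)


insert(41) -> [41]
insert(2) -> [2, 41]
extract_min()->2, [41]
extract_min()->41, []
insert(30) -> [30]

Final heap: [30]


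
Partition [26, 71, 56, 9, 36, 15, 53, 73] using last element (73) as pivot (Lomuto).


Pivot: 73
  26 <= 73: advance i (no swap)
  71 <= 73: advance i (no swap)
  56 <= 73: advance i (no swap)
  9 <= 73: advance i (no swap)
  36 <= 73: advance i (no swap)
  15 <= 73: advance i (no swap)
  53 <= 73: advance i (no swap)
Place pivot at 7: [26, 71, 56, 9, 36, 15, 53, 73]

Partitioned: [26, 71, 56, 9, 36, 15, 53, 73]
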